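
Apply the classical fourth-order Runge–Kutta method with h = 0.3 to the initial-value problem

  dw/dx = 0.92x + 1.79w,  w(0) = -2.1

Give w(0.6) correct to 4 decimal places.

RK4: k1 = f(x_n, w_n); k2 = f(x_n + h/2, w_n + (h/2)·k1); k3 = f(x_n + h/2, w_n + (h/2)·k2); k4 = f(x_n + h, w_n + h·k3); w_{n+1} = w_n + (h/6)·(k1 + 2k2 + 2k3 + k4).
x=0.000000, w=-2.100000:
  k1 = f(0.000000, -2.100000) = -3.759000
  k2 = f(0.150000, -2.663850) = -4.630292
  k3 = f(0.150000, -2.794544) = -4.864233
  k4 = f(0.300000, -3.559270) = -6.095093
  w ← -2.100000 + (0.3/6)·(k1 + 2k2 + 2k3 + k4) = -3.542157
x=0.300000, w=-3.542157:
  k1 = f(0.300000, -3.542157) = -6.064461
  k2 = f(0.450000, -4.451826) = -7.554769
  k3 = f(0.450000, -4.675373) = -7.954917
  k4 = f(0.600000, -5.928632) = -10.060252
  w ← -3.542157 + (0.3/6)·(k1 + 2k2 + 2k3 + k4) = -5.899361
w(0.6) ≈ -5.8994

-5.8994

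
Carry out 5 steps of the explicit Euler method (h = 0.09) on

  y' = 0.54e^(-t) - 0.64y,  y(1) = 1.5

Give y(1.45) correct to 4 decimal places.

Euler: y_{n+1} = y_n + h·f(t_n, y_n).
t=1.000000, y=1.500000: f=-0.761345 → y ← 1.500000 + 0.09·(-0.761345) = 1.431479
t=1.090000, y=1.431479: f=-0.734590 → y ← 1.431479 + 0.09·(-0.734590) = 1.365366
t=1.180000, y=1.365366: f=-0.707904 → y ← 1.365366 + 0.09·(-0.707904) = 1.301655
t=1.270000, y=1.301655: f=-0.681410 → y ← 1.301655 + 0.09·(-0.681410) = 1.240328
t=1.360000, y=1.240328: f=-0.655213 → y ← 1.240328 + 0.09·(-0.655213) = 1.181359
y(1.45) ≈ 1.1814

1.1814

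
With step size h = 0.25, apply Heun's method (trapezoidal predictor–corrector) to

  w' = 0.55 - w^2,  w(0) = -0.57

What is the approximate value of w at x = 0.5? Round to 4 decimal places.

-0.4240

Heun: k1 = f(x_n, w_n); k2 = f(x_n + h, w_n + h·k1); w_{n+1} = w_n + (h/2)·(k1 + k2).
x=0.000000, w=-0.570000:
  k1 = f(0.000000, -0.570000) = 0.225100
  k2 = f(0.250000, -0.513725) = 0.286087
  w ← -0.570000 + (0.25/2)·(0.225100 + 0.286087) = -0.506102
x=0.250000, w=-0.506102:
  k1 = f(0.250000, -0.506102) = 0.293861
  k2 = f(0.500000, -0.432636) = 0.362826
  w ← -0.506102 + (0.25/2)·(0.293861 + 0.362826) = -0.424016
w(0.5) ≈ -0.4240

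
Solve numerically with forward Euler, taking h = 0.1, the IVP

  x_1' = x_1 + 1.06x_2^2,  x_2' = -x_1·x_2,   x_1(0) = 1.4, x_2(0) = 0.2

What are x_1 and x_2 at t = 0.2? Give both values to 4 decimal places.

1.7018, 0.1454

Euler on (x_1,x_2): x_1_{n+1} = x_1_n + h·x_1', x_2_{n+1} = x_2_n + h·x_2'.
0.000000: (1.400000, 0.200000); f=(1.442400, -0.280000) → (1.544240, 0.172000)
0.100000: (1.544240, 0.172000); f=(1.575599, -0.265609) → (1.701800, 0.145439)
(x_1(0.2), x_2(0.2)) ≈ (1.7018, 0.1454)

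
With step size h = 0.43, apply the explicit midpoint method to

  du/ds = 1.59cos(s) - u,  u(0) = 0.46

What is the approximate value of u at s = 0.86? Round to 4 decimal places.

0.9597

Midpoint: k1 = f(s_n, u_n); k2 = f(s_n + h/2, u_n + (h/2)·k1); u_{n+1} = u_n + h·k2.
s=0.000000, u=0.460000:
  k1 = f(0.000000, 0.460000) = 1.130000
  k2 = f(0.215000, 0.702950) = 0.850442
  u ← 0.460000 + 0.43·0.850442 = 0.825690
s=0.430000, u=0.825690:
  k1 = f(0.430000, 0.825690) = 0.619565
  k2 = f(0.645000, 0.958897) = 0.311672
  u ← 0.825690 + 0.43·0.311672 = 0.959709
u(0.86) ≈ 0.9597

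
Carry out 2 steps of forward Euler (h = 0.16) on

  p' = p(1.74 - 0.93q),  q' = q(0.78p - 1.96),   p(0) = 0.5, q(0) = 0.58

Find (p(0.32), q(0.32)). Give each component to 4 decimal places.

0.7235, 0.3304

Euler on (p,q): p_{n+1} = p_n + h·p', q_{n+1} = q_n + h·q'.
0.000000: (0.500000, 0.580000); f=(0.600300, -0.910600) → (0.596048, 0.434304)
0.160000: (0.596048, 0.434304); f=(0.796378, -0.649320) → (0.723468, 0.330413)
(p(0.32), q(0.32)) ≈ (0.7235, 0.3304)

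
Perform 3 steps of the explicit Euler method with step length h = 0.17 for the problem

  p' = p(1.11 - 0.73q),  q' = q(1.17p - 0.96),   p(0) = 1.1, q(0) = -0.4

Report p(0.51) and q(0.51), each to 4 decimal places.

2.1077, -0.5487

Euler on (p,q): p_{n+1} = p_n + h·p', q_{n+1} = q_n + h·q'.
0.000000: (1.100000, -0.400000); f=(1.542200, -0.130800) → (1.362174, -0.422236)
0.170000: (1.362174, -0.422236); f=(1.931879, -0.267589) → (1.690593, -0.467726)
0.340000: (1.690593, -0.467726); f=(2.453795, -0.476143) → (2.107739, -0.548670)
(p(0.51), q(0.51)) ≈ (2.1077, -0.5487)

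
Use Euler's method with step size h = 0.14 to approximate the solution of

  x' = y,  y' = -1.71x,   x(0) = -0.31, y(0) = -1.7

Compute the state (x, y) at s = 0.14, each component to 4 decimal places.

Euler on (x,y): x_{n+1} = x_n + h·x', y_{n+1} = y_n + h·y'.
0.000000: (-0.310000, -1.700000); f=(-1.700000, 0.530100) → (-0.548000, -1.625786)
(x(0.14), y(0.14)) ≈ (-0.5480, -1.6258)

-0.5480, -1.6258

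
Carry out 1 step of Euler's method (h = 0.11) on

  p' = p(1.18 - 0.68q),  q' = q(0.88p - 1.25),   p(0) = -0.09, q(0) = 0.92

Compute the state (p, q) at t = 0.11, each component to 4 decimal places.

Euler on (p,q): p_{n+1} = p_n + h·p', q_{n+1} = q_n + h·q'.
0.000000: (-0.090000, 0.920000); f=(-0.049896, -1.222864) → (-0.095489, 0.785485)
(p(0.11), q(0.11)) ≈ (-0.0955, 0.7855)

-0.0955, 0.7855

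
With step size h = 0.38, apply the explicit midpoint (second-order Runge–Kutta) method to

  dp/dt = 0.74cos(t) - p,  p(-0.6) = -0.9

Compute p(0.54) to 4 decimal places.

0.1738

Midpoint: k1 = f(t_n, p_n); k2 = f(t_n + h/2, p_n + (h/2)·k1); p_{n+1} = p_n + h·k2.
t=-0.600000, p=-0.900000:
  k1 = f(-0.600000, -0.900000) = 1.510748
  k2 = f(-0.410000, -0.612958) = 1.291627
  p ← -0.900000 + 0.38·1.291627 = -0.409182
t=-0.220000, p=-0.409182:
  k1 = f(-0.220000, -0.409182) = 1.131346
  k2 = f(-0.030000, -0.194226) = 0.933893
  p ← -0.409182 + 0.38·0.933893 = -0.054302
t=0.160000, p=-0.054302:
  k1 = f(0.160000, -0.054302) = 0.784851
  k2 = f(0.350000, 0.094819) = 0.600317
  p ← -0.054302 + 0.38·0.600317 = 0.173818
p(0.54) ≈ 0.1738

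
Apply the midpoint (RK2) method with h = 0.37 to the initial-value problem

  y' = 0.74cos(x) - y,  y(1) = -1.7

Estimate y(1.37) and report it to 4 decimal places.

-1.1117

Midpoint: k1 = f(x_n, y_n); k2 = f(x_n + h/2, y_n + (h/2)·k1); y_{n+1} = y_n + h·k2.
x=1.000000, y=-1.700000:
  k1 = f(1.000000, -1.700000) = 2.099824
  k2 = f(1.185000, -1.311533) = 1.589992
  y ← -1.700000 + 0.37·1.589992 = -1.111703
y(1.37) ≈ -1.1117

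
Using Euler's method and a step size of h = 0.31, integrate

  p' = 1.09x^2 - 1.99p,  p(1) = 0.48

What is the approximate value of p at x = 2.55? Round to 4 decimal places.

2.3516

Euler: p_{n+1} = p_n + h·f(x_n, p_n).
x=1.000000, p=0.480000: f=0.134800 → p ← 0.480000 + 0.31·0.134800 = 0.521788
x=1.310000, p=0.521788: f=0.832191 → p ← 0.521788 + 0.31·0.832191 = 0.779767
x=1.620000, p=0.779767: f=1.308859 → p ← 0.779767 + 0.31·1.308859 = 1.185514
x=1.930000, p=1.185514: f=1.700969 → p ← 1.185514 + 0.31·1.700969 = 1.712814
x=2.240000, p=1.712814: f=2.060684 → p ← 1.712814 + 0.31·2.060684 = 2.351626
p(2.55) ≈ 2.3516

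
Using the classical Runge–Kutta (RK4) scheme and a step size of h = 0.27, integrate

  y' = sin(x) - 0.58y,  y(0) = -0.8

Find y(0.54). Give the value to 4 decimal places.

-0.4565

RK4: k1 = f(x_n, y_n); k2 = f(x_n + h/2, y_n + (h/2)·k1); k3 = f(x_n + h/2, y_n + (h/2)·k2); k4 = f(x_n + h, y_n + h·k3); y_{n+1} = y_n + (h/6)·(k1 + 2k2 + 2k3 + k4).
x=0.000000, y=-0.800000:
  k1 = f(0.000000, -0.800000) = 0.464000
  k2 = f(0.135000, -0.737360) = 0.562259
  k3 = f(0.135000, -0.724095) = 0.554565
  k4 = f(0.270000, -0.650267) = 0.643886
  y ← -0.800000 + (0.27/6)·(k1 + 2k2 + 2k3 + k4) = -0.649631
x=0.270000, y=-0.649631:
  k1 = f(0.270000, -0.649631) = 0.643517
  k2 = f(0.405000, -0.562756) = 0.720417
  k3 = f(0.405000, -0.552375) = 0.714396
  k4 = f(0.540000, -0.456744) = 0.779047
  y ← -0.649631 + (0.27/6)·(k1 + 2k2 + 2k3 + k4) = -0.456482
y(0.54) ≈ -0.4565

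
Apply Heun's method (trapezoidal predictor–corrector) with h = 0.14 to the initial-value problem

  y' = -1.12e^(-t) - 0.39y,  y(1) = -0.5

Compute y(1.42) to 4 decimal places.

-0.5541

Heun: k1 = f(t_n, y_n); k2 = f(t_n + h, y_n + h·k1); y_{n+1} = y_n + (h/2)·(k1 + k2).
t=1.000000, y=-0.500000:
  k1 = f(1.000000, -0.500000) = -0.217025
  k2 = f(1.140000, -0.530383) = -0.151348
  y ← -0.500000 + (0.14/2)·(-0.217025 + (-0.151348)) = -0.525786
t=1.140000, y=-0.525786:
  k1 = f(1.140000, -0.525786) = -0.153141
  k2 = f(1.280000, -0.547226) = -0.097984
  y ← -0.525786 + (0.14/2)·(-0.153141 + (-0.097984)) = -0.543365
t=1.280000, y=-0.543365:
  k1 = f(1.280000, -0.543365) = -0.099490
  k2 = f(1.420000, -0.557293) = -0.053375
  y ← -0.543365 + (0.14/2)·(-0.099490 + (-0.053375)) = -0.554065
y(1.42) ≈ -0.5541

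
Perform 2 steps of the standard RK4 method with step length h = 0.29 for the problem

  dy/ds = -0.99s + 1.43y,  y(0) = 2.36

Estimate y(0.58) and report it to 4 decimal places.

RK4: k1 = f(s_n, y_n); k2 = f(s_n + h/2, y_n + (h/2)·k1); k3 = f(s_n + h/2, y_n + (h/2)·k2); k4 = f(s_n + h, y_n + h·k3); y_{n+1} = y_n + (h/6)·(k1 + 2k2 + 2k3 + k4).
s=0.000000, y=2.360000:
  k1 = f(0.000000, 2.360000) = 3.374800
  k2 = f(0.145000, 2.849346) = 3.931015
  k3 = f(0.145000, 2.929997) = 4.046346
  k4 = f(0.290000, 3.533440) = 4.765720
  y ← 2.360000 + (0.29/6)·(k1 + 2k2 + 2k3 + k4) = 3.524603
s=0.290000, y=3.524603:
  k1 = f(0.290000, 3.524603) = 4.753083
  k2 = f(0.435000, 4.213800) = 5.595084
  k3 = f(0.435000, 4.335891) = 5.769674
  k4 = f(0.580000, 5.197809) = 6.858666
  y ← 3.524603 + (0.29/6)·(k1 + 2k2 + 2k3 + k4) = 5.184431
y(0.58) ≈ 5.1844

5.1844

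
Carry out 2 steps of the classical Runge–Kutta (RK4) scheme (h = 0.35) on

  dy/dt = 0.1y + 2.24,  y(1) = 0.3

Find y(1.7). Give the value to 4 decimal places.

1.9459

RK4: k1 = f(t_n, y_n); k2 = f(t_n + h/2, y_n + (h/2)·k1); k3 = f(t_n + h/2, y_n + (h/2)·k2); k4 = f(t_n + h, y_n + h·k3); y_{n+1} = y_n + (h/6)·(k1 + 2k2 + 2k3 + k4).
t=1.000000, y=0.300000:
  k1 = f(1.000000, 0.300000) = 2.270000
  k2 = f(1.175000, 0.697250) = 2.309725
  k3 = f(1.175000, 0.704202) = 2.310420
  k4 = f(1.350000, 1.108647) = 2.350865
  y ← 0.300000 + (0.35/6)·(k1 + 2k2 + 2k3 + k4) = 1.108567
t=1.350000, y=1.108567:
  k1 = f(1.350000, 1.108567) = 2.350857
  k2 = f(1.525000, 1.519967) = 2.391997
  k3 = f(1.525000, 1.527167) = 2.392717
  k4 = f(1.700000, 1.946018) = 2.434602
  y ← 1.108567 + (0.35/6)·(k1 + 2k2 + 2k3 + k4) = 1.945936
y(1.7) ≈ 1.9459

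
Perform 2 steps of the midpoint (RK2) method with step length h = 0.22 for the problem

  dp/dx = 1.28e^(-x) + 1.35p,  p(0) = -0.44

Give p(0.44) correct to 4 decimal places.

-0.1610

Midpoint: k1 = f(x_n, p_n); k2 = f(x_n + h/2, p_n + (h/2)·k1); p_{n+1} = p_n + h·k2.
x=0.000000, p=-0.440000:
  k1 = f(0.000000, -0.440000) = 0.686000
  k2 = f(0.110000, -0.364540) = 0.654539
  p ← -0.440000 + 0.22·0.654539 = -0.296001
x=0.220000, p=-0.296001:
  k1 = f(0.220000, -0.296001) = 0.627622
  k2 = f(0.330000, -0.226963) = 0.613822
  p ← -0.296001 + 0.22·0.613822 = -0.160961
p(0.44) ≈ -0.1610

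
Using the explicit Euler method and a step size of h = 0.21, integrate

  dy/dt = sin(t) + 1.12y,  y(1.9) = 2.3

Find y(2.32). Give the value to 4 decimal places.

Euler: y_{n+1} = y_n + h·f(t_n, y_n).
t=1.900000, y=2.300000: f=3.522300 → y ← 2.300000 + 0.21·3.522300 = 3.039683
t=2.110000, y=3.039683: f=4.262563 → y ← 3.039683 + 0.21·4.262563 = 3.934821
y(2.32) ≈ 3.9348

3.9348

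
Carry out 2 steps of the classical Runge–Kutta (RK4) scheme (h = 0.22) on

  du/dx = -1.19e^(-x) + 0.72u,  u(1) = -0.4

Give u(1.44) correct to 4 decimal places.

RK4: k1 = f(x_n, u_n); k2 = f(x_n + h/2, u_n + (h/2)·k1); k3 = f(x_n + h/2, u_n + (h/2)·k2); k4 = f(x_n + h, u_n + h·k3); u_{n+1} = u_n + (h/6)·(k1 + 2k2 + 2k3 + k4).
x=1.000000, u=-0.400000:
  k1 = f(1.000000, -0.400000) = -0.725777
  k2 = f(1.110000, -0.479835) = -0.737657
  k3 = f(1.110000, -0.481142) = -0.738598
  k4 = f(1.220000, -0.562491) = -0.756318
  u ← -0.400000 + (0.22/6)·(k1 + 2k2 + 2k3 + k4) = -0.562602
x=1.220000, u=-0.562602:
  k1 = f(1.220000, -0.562602) = -0.756397
  k2 = f(1.330000, -0.645806) = -0.779708
  k3 = f(1.330000, -0.648370) = -0.781554
  k4 = f(1.440000, -0.734544) = -0.810816
  u ← -0.562602 + (0.22/6)·(k1 + 2k2 + 2k3 + k4) = -0.734559
u(1.44) ≈ -0.7346

-0.7346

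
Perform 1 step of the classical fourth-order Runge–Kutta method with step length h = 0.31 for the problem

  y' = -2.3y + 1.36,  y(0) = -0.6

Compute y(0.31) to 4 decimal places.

0.0057

RK4: k1 = f(s_n, y_n); k2 = f(s_n + h/2, y_n + (h/2)·k1); k3 = f(s_n + h/2, y_n + (h/2)·k2); k4 = f(s_n + h, y_n + h·k3); y_{n+1} = y_n + (h/6)·(k1 + 2k2 + 2k3 + k4).
s=0.000000, y=-0.600000:
  k1 = f(0.000000, -0.600000) = 2.740000
  k2 = f(0.155000, -0.175300) = 1.763190
  k3 = f(0.155000, -0.326706) = 2.111423
  k4 = f(0.310000, 0.054541) = 1.234556
  y ← -0.600000 + (0.31/6)·(k1 + 2k2 + 2k3 + k4) = 0.005729
y(0.31) ≈ 0.0057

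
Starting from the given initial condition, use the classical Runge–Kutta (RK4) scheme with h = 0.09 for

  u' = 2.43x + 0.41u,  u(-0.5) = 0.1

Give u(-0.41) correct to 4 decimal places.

0.0023

RK4: k1 = f(x_n, u_n); k2 = f(x_n + h/2, u_n + (h/2)·k1); k3 = f(x_n + h/2, u_n + (h/2)·k2); k4 = f(x_n + h, u_n + h·k3); u_{n+1} = u_n + (h/6)·(k1 + 2k2 + 2k3 + k4).
x=-0.500000, u=0.100000:
  k1 = f(-0.500000, 0.100000) = -1.174000
  k2 = f(-0.455000, 0.047170) = -1.086310
  k3 = f(-0.455000, 0.051116) = -1.084692
  k4 = f(-0.410000, 0.002378) = -0.995325
  u ← 0.100000 + (0.09/6)·(k1 + 2k2 + 2k3 + k4) = 0.002330
u(-0.41) ≈ 0.0023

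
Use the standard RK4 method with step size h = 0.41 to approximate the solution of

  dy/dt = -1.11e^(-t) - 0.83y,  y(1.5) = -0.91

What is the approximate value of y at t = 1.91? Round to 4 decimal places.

-0.7173

RK4: k1 = f(t_n, y_n); k2 = f(t_n + h/2, y_n + (h/2)·k1); k3 = f(t_n + h/2, y_n + (h/2)·k2); k4 = f(t_n + h, y_n + h·k3); y_{n+1} = y_n + (h/6)·(k1 + 2k2 + 2k3 + k4).
t=1.500000, y=-0.910000:
  k1 = f(1.500000, -0.910000) = 0.507626
  k2 = f(1.705000, -0.805937) = 0.467160
  k3 = f(1.705000, -0.814232) = 0.474045
  k4 = f(1.910000, -0.715641) = 0.429613
  y ← -0.910000 + (0.41/6)·(k1 + 2k2 + 2k3 + k4) = -0.717324
y(1.91) ≈ -0.7173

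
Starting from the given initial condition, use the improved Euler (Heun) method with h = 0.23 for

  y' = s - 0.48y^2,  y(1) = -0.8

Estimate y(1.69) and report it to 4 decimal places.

Heun: k1 = f(s_n, y_n); k2 = f(s_n + h, y_n + h·k1); y_{n+1} = y_n + (h/2)·(k1 + k2).
s=1.000000, y=-0.800000:
  k1 = f(1.000000, -0.800000) = 0.692800
  k2 = f(1.230000, -0.640656) = 1.032989
  y ← -0.800000 + (0.23/2)·(0.692800 + 1.032989) = -0.601534
s=1.230000, y=-0.601534:
  k1 = f(1.230000, -0.601534) = 1.056315
  k2 = f(1.460000, -0.358582) = 1.398281
  y ← -0.601534 + (0.23/2)·(1.056315 + 1.398281) = -0.319256
s=1.460000, y=-0.319256:
  k1 = f(1.460000, -0.319256) = 1.411076
  k2 = f(1.690000, 0.005292) = 1.689987
  y ← -0.319256 + (0.23/2)·(1.411076 + 1.689987) = 0.037367
y(1.69) ≈ 0.0374

0.0374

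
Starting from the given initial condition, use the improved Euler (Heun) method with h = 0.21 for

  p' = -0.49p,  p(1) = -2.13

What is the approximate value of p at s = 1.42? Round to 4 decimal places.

-1.7345

Heun: k1 = f(s_n, p_n); k2 = f(s_n + h, p_n + h·k1); p_{n+1} = p_n + (h/2)·(k1 + k2).
s=1.000000, p=-2.130000:
  k1 = f(1.000000, -2.130000) = 1.043700
  k2 = f(1.210000, -1.910823) = 0.936303
  p ← -2.130000 + (0.21/2)·(1.043700 + 0.936303) = -1.922100
s=1.210000, p=-1.922100:
  k1 = f(1.210000, -1.922100) = 0.941829
  k2 = f(1.420000, -1.724316) = 0.844915
  p ← -1.922100 + (0.21/2)·(0.941829 + 0.844915) = -1.734492
p(1.42) ≈ -1.7345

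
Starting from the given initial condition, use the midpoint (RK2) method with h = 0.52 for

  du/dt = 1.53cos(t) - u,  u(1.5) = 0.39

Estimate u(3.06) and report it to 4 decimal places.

-0.8139

Midpoint: k1 = f(t_n, u_n); k2 = f(t_n + h/2, u_n + (h/2)·k1); u_{n+1} = u_n + h·k2.
t=1.500000, u=0.390000:
  k1 = f(1.500000, 0.390000) = -0.281772
  k2 = f(1.760000, 0.316739) = -0.604497
  u ← 0.390000 + 0.52·(-0.604497) = 0.075662
t=2.020000, u=0.075662:
  k1 = f(2.020000, 0.075662) = -0.740062
  k2 = f(2.280000, -0.116754) = -0.879627
  u ← 0.075662 + 0.52·(-0.879627) = -0.381744
t=2.540000, u=-0.381744:
  k1 = f(2.540000, -0.381744) = -0.879642
  k2 = f(2.800000, -0.610451) = -0.831149
  u ← -0.381744 + 0.52·(-0.831149) = -0.813942
u(3.06) ≈ -0.8139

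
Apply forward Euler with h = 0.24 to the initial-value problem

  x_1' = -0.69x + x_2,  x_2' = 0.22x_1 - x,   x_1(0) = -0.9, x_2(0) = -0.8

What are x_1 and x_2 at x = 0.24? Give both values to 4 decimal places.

-1.0920, -0.8475

Euler on (x_1,x_2): x_1_{n+1} = x_1_n + h·x_1', x_2_{n+1} = x_2_n + h·x_2'.
0.000000: (-0.900000, -0.800000); f=(-0.800000, -0.198000) → (-1.092000, -0.847520)
(x_1(0.24), x_2(0.24)) ≈ (-1.0920, -0.8475)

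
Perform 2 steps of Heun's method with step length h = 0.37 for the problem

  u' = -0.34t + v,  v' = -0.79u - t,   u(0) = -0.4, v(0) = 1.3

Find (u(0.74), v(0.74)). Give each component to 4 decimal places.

0.4528, 0.9873

Heun on (u,v): k1 = f(t_n, state_n); k2 = f(t_n + h, state_n + h·k1); state_{n+1} = state_n + (h/2)·(k1 + k2).
0.000000: (-0.400000, 1.300000)
  k1 = (1.300000, 0.316000)
  predictor → (0.081000, 1.416920)
  k2 = (1.291120, -0.433990)
  → (0.079357, 1.278172)
0.370000: (0.079357, 1.278172)
  k1 = (1.152372, -0.432692)
  predictor → (0.505735, 1.118076)
  k2 = (0.866476, -1.139530)
  → (0.452844, 0.987311)
(u(0.74), v(0.74)) ≈ (0.4528, 0.9873)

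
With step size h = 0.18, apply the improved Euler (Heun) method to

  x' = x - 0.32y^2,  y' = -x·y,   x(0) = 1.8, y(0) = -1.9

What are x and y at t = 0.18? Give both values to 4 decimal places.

Heun on (x,y): k1 = f(t_n, state_n); k2 = f(t_n + h, state_n + h·k1); state_{n+1} = state_n + (h/2)·(k1 + k2).
0.000000: (1.800000, -1.900000)
  k1 = (0.644800, 3.420000)
  predictor → (1.916064, -1.284400)
  k2 = (1.388165, 2.460993)
  → (1.982967, -1.370711)
(x(0.18), y(0.18)) ≈ (1.9830, -1.3707)

1.9830, -1.3707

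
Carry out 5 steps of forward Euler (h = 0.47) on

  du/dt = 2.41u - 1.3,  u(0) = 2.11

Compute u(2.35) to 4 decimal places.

69.8356

Euler: u_{n+1} = u_n + h·f(t_n, u_n).
t=0.000000, u=2.110000: f=3.785100 → u ← 2.110000 + 0.47·3.785100 = 3.888997
t=0.470000, u=3.888997: f=8.072483 → u ← 3.888997 + 0.47·8.072483 = 7.683064
t=0.940000, u=7.683064: f=17.216184 → u ← 7.683064 + 0.47·17.216184 = 15.774670
t=1.410000, u=15.774670: f=36.716956 → u ← 15.774670 + 0.47·36.716956 = 33.031640
t=1.880000, u=33.031640: f=78.306251 → u ← 33.031640 + 0.47·78.306251 = 69.835578
u(2.35) ≈ 69.8356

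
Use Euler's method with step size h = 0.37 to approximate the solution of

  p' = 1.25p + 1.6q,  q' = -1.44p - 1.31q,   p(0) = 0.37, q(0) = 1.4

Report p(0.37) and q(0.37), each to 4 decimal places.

Euler on (p,q): p_{n+1} = p_n + h·p', q_{n+1} = q_n + h·q'.
0.000000: (0.370000, 1.400000); f=(2.702500, -2.366800) → (1.369925, 0.524284)
(p(0.37), q(0.37)) ≈ (1.3699, 0.5243)

1.3699, 0.5243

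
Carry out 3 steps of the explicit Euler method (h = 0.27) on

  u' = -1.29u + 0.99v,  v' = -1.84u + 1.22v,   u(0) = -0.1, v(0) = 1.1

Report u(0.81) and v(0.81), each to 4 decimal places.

0.8675, 2.2462

Euler on (u,v): u_{n+1} = u_n + h·u', v_{n+1} = v_n + h·v'.
0.000000: (-0.100000, 1.100000); f=(1.218000, 1.526000) → (0.228860, 1.512020)
0.270000: (0.228860, 1.512020); f=(1.201670, 1.423562) → (0.553311, 1.896382)
0.540000: (0.553311, 1.896382); f=(1.163647, 1.295493) → (0.867496, 2.246165)
(u(0.81), v(0.81)) ≈ (0.8675, 2.2462)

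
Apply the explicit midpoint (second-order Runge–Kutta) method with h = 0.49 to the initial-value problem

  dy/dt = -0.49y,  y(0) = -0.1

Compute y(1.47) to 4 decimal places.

-0.0491

Midpoint: k1 = f(t_n, y_n); k2 = f(t_n + h/2, y_n + (h/2)·k1); y_{n+1} = y_n + h·k2.
t=0.000000, y=-0.100000:
  k1 = f(0.000000, -0.100000) = 0.049000
  k2 = f(0.245000, -0.087995) = 0.043118
  y ← -0.100000 + 0.49·0.043118 = -0.078872
t=0.490000, y=-0.078872:
  k1 = f(0.490000, -0.078872) = 0.038647
  k2 = f(0.735000, -0.069404) = 0.034008
  y ← -0.078872 + 0.49·0.034008 = -0.062209
t=0.980000, y=-0.062209:
  k1 = f(0.980000, -0.062209) = 0.030482
  k2 = f(1.225000, -0.054740) = 0.026823
  y ← -0.062209 + 0.49·0.026823 = -0.049065
y(1.47) ≈ -0.0491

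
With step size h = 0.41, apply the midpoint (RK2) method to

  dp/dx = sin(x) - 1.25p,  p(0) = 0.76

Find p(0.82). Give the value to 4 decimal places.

0.5374

Midpoint: k1 = f(x_n, p_n); k2 = f(x_n + h/2, p_n + (h/2)·k1); p_{n+1} = p_n + h·k2.
x=0.000000, p=0.760000:
  k1 = f(0.000000, 0.760000) = -0.950000
  k2 = f(0.205000, 0.565250) = -0.502995
  p ← 0.760000 + 0.41·(-0.502995) = 0.553772
x=0.410000, p=0.553772:
  k1 = f(0.410000, 0.553772) = -0.293606
  k2 = f(0.615000, 0.493583) = -0.040020
  p ← 0.553772 + 0.41·(-0.040020) = 0.537364
p(0.82) ≈ 0.5374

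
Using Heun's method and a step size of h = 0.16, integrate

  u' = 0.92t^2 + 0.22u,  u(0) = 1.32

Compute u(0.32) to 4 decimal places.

Heun: k1 = f(t_n, u_n); k2 = f(t_n + h, u_n + h·k1); u_{n+1} = u_n + (h/2)·(k1 + k2).
t=0.000000, u=1.320000:
  k1 = f(0.000000, 1.320000) = 0.290400
  k2 = f(0.160000, 1.366464) = 0.324174
  u ← 1.320000 + (0.16/2)·(0.290400 + 0.324174) = 1.369166
t=0.160000, u=1.369166:
  k1 = f(0.160000, 1.369166) = 0.324769
  k2 = f(0.320000, 1.421129) = 0.406856
  u ← 1.369166 + (0.16/2)·(0.324769 + 0.406856) = 1.427696
u(0.32) ≈ 1.4277

1.4277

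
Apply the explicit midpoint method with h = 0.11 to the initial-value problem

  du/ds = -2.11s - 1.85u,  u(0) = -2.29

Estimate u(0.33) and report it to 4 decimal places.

Midpoint: k1 = f(s_n, u_n); k2 = f(s_n + h/2, u_n + (h/2)·k1); u_{n+1} = u_n + h·k2.
s=0.000000, u=-2.290000:
  k1 = f(0.000000, -2.290000) = 4.236500
  k2 = f(0.055000, -2.056992) = 3.689386
  u ← -2.290000 + 0.11·3.689386 = -1.884168
s=0.110000, u=-1.884168:
  k1 = f(0.110000, -1.884168) = 3.253610
  k2 = f(0.165000, -1.705219) = 2.806505
  u ← -1.884168 + 0.11·2.806505 = -1.575452
s=0.220000, u=-1.575452:
  k1 = f(0.220000, -1.575452) = 2.450386
  k2 = f(0.275000, -1.440681) = 2.085009
  u ← -1.575452 + 0.11·2.085009 = -1.346101
u(0.33) ≈ -1.3461

-1.3461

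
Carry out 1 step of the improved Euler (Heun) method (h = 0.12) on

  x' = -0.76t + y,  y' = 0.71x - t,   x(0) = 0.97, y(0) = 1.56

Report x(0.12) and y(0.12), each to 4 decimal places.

1.1567, 1.6434

Heun on (x,y): k1 = f(t_n, state_n); k2 = f(t_n + h, state_n + h·k1); state_{n+1} = state_n + (h/2)·(k1 + k2).
0.000000: (0.970000, 1.560000)
  k1 = (1.560000, 0.688700)
  predictor → (1.157200, 1.642644)
  k2 = (1.551444, 0.701612)
  → (1.156687, 1.643419)
(x(0.12), y(0.12)) ≈ (1.1567, 1.6434)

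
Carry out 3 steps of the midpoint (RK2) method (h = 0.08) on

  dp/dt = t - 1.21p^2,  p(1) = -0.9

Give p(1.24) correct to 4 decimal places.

Midpoint: k1 = f(t_n, p_n); k2 = f(t_n + h/2, p_n + (h/2)·k1); p_{n+1} = p_n + h·k2.
t=1.000000, p=-0.900000:
  k1 = f(1.000000, -0.900000) = 0.019900
  k2 = f(1.040000, -0.899204) = 0.061633
  p ← -0.900000 + 0.08·0.061633 = -0.895069
t=1.080000, p=-0.895069:
  k1 = f(1.080000, -0.895069) = 0.110610
  k2 = f(1.120000, -0.890645) = 0.160169
  p ← -0.895069 + 0.08·0.160169 = -0.882256
t=1.160000, p=-0.882256:
  k1 = f(1.160000, -0.882256) = 0.218166
  k2 = f(1.200000, -0.873529) = 0.276706
  p ← -0.882256 + 0.08·0.276706 = -0.860119
p(1.24) ≈ -0.8601

-0.8601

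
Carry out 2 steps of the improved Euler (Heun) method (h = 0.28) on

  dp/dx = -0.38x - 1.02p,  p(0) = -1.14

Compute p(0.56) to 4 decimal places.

-0.7018

Heun: k1 = f(x_n, p_n); k2 = f(x_n + h, p_n + h·k1); p_{n+1} = p_n + (h/2)·(k1 + k2).
x=0.000000, p=-1.140000:
  k1 = f(0.000000, -1.140000) = 1.162800
  k2 = f(0.280000, -0.814416) = 0.724304
  p ← -1.140000 + (0.28/2)·(1.162800 + 0.724304) = -0.875805
x=0.280000, p=-0.875805:
  k1 = f(0.280000, -0.875805) = 0.786922
  k2 = f(0.560000, -0.655467) = 0.455777
  p ← -0.875805 + (0.28/2)·(0.786922 + 0.455777) = -0.701828
p(0.56) ≈ -0.7018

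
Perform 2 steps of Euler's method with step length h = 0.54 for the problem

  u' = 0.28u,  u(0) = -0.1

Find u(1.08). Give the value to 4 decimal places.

-0.1325

Euler: u_{n+1} = u_n + h·f(t_n, u_n).
t=0.000000, u=-0.100000: f=-0.028000 → u ← -0.100000 + 0.54·(-0.028000) = -0.115120
t=0.540000, u=-0.115120: f=-0.032234 → u ← -0.115120 + 0.54·(-0.032234) = -0.132526
u(1.08) ≈ -0.1325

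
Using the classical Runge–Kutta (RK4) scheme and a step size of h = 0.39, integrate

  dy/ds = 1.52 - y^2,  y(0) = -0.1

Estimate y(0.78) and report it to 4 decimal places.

RK4: k1 = f(s_n, y_n); k2 = f(s_n + h/2, y_n + (h/2)·k1); k3 = f(s_n + h/2, y_n + (h/2)·k2); k4 = f(s_n + h, y_n + h·k3); y_{n+1} = y_n + (h/6)·(k1 + 2k2 + 2k3 + k4).
s=0.000000, y=-0.100000:
  k1 = f(0.000000, -0.100000) = 1.510000
  k2 = f(0.195000, 0.194450) = 1.482189
  k3 = f(0.195000, 0.189027) = 1.484269
  k4 = f(0.390000, 0.478865) = 1.290688
  y ← -0.100000 + (0.39/6)·(k1 + 2k2 + 2k3 + k4) = 0.467684
s=0.390000, y=0.467684:
  k1 = f(0.390000, 0.467684) = 1.301271
  k2 = f(0.585000, 0.721432) = 0.999536
  k3 = f(0.585000, 0.662594) = 1.080970
  k4 = f(0.780000, 0.889262) = 0.729212
  y ← 0.467684 + (0.39/6)·(k1 + 2k2 + 2k3 + k4) = 0.870131
y(0.78) ≈ 0.8701

0.8701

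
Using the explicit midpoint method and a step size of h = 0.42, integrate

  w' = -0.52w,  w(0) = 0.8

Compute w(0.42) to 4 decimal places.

Midpoint: k1 = f(t_n, w_n); k2 = f(t_n + h/2, w_n + (h/2)·k1); w_{n+1} = w_n + h·k2.
t=0.000000, w=0.800000:
  k1 = f(0.000000, 0.800000) = -0.416000
  k2 = f(0.210000, 0.712640) = -0.370573
  w ← 0.800000 + 0.42·(-0.370573) = 0.644359
w(0.42) ≈ 0.6444

0.6444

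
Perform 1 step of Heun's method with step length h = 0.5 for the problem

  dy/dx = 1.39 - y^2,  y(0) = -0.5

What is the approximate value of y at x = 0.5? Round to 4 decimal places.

0.1313

Heun: k1 = f(x_n, y_n); k2 = f(x_n + h, y_n + h·k1); y_{n+1} = y_n + (h/2)·(k1 + k2).
x=0.000000, y=-0.500000:
  k1 = f(0.000000, -0.500000) = 1.140000
  k2 = f(0.500000, 0.070000) = 1.385100
  y ← -0.500000 + (0.5/2)·(1.140000 + 1.385100) = 0.131275
y(0.5) ≈ 0.1313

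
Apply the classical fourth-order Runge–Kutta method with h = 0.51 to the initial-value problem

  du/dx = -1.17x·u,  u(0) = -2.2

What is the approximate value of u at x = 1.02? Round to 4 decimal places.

RK4: k1 = f(x_n, u_n); k2 = f(x_n + h/2, u_n + (h/2)·k1); k3 = f(x_n + h/2, u_n + (h/2)·k2); k4 = f(x_n + h, u_n + h·k3); u_{n+1} = u_n + (h/6)·(k1 + 2k2 + 2k3 + k4).
x=0.000000, u=-2.200000:
  k1 = f(0.000000, -2.200000) = 0.000000
  k2 = f(0.255000, -2.200000) = 0.656370
  k3 = f(0.255000, -2.032626) = 0.606434
  k4 = f(0.510000, -1.890719) = 1.128192
  u ← -2.200000 + (0.51/6)·(k1 + 2k2 + 2k3 + k4) = -1.889427
x=0.510000, u=-1.889427:
  k1 = f(0.510000, -1.889427) = 1.127421
  k2 = f(0.765000, -1.601935) = 1.433812
  k3 = f(0.765000, -1.523805) = 1.363882
  k4 = f(1.020000, -1.193847) = 1.424737
  u ← -1.889427 + (0.51/6)·(k1 + 2k2 + 2k3 + k4) = -1.196886
u(1.02) ≈ -1.1969

-1.1969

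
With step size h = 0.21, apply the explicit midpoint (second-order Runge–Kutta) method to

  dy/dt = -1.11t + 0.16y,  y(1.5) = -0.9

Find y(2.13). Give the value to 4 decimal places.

-2.3258

Midpoint: k1 = f(t_n, y_n); k2 = f(t_n + h/2, y_n + (h/2)·k1); y_{n+1} = y_n + h·k2.
t=1.500000, y=-0.900000:
  k1 = f(1.500000, -0.900000) = -1.809000
  k2 = f(1.605000, -1.089945) = -1.955941
  y ← -0.900000 + 0.21·(-1.955941) = -1.310748
t=1.710000, y=-1.310748:
  k1 = f(1.710000, -1.310748) = -2.107820
  k2 = f(1.815000, -1.532069) = -2.259781
  y ← -1.310748 + 0.21·(-2.259781) = -1.785302
t=1.920000, y=-1.785302:
  k1 = f(1.920000, -1.785302) = -2.416848
  k2 = f(2.025000, -2.039071) = -2.574001
  y ← -1.785302 + 0.21·(-2.574001) = -2.325842
y(2.13) ≈ -2.3258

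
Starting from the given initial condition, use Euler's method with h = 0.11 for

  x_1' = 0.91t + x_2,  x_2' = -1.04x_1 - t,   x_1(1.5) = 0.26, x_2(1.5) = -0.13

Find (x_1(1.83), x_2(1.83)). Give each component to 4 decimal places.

0.6333, -0.7960

Euler on (x_1,x_2): x_1_{n+1} = x_1_n + h·x_1', x_2_{n+1} = x_2_n + h·x_2'.
1.500000: (0.260000, -0.130000); f=(1.235000, -1.770400) → (0.395850, -0.324744)
1.610000: (0.395850, -0.324744); f=(1.140356, -2.021684) → (0.521289, -0.547129)
1.720000: (0.521289, -0.547129); f=(1.018071, -2.262141) → (0.633277, -0.795965)
(x_1(1.83), x_2(1.83)) ≈ (0.6333, -0.7960)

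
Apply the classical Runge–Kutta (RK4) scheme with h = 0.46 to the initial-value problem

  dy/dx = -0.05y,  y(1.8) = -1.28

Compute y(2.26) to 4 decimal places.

-1.2509

RK4: k1 = f(x_n, y_n); k2 = f(x_n + h/2, y_n + (h/2)·k1); k3 = f(x_n + h/2, y_n + (h/2)·k2); k4 = f(x_n + h, y_n + h·k3); y_{n+1} = y_n + (h/6)·(k1 + 2k2 + 2k3 + k4).
x=1.800000, y=-1.280000:
  k1 = f(1.800000, -1.280000) = 0.064000
  k2 = f(2.030000, -1.265280) = 0.063264
  k3 = f(2.030000, -1.265449) = 0.063272
  k4 = f(2.260000, -1.250895) = 0.062545
  y ← -1.280000 + (0.46/6)·(k1 + 2k2 + 2k3 + k4) = -1.250896
y(2.26) ≈ -1.2509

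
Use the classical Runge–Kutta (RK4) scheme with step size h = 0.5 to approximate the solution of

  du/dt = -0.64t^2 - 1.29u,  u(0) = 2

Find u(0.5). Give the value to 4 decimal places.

RK4: k1 = f(t_n, u_n); k2 = f(t_n + h/2, u_n + (h/2)·k1); k3 = f(t_n + h/2, u_n + (h/2)·k2); k4 = f(t_n + h, u_n + h·k3); u_{n+1} = u_n + (h/6)·(k1 + 2k2 + 2k3 + k4).
t=0.000000, u=2.000000:
  k1 = f(0.000000, 2.000000) = -2.580000
  k2 = f(0.250000, 1.355000) = -1.787950
  k3 = f(0.250000, 1.553012) = -2.043386
  k4 = f(0.500000, 0.978307) = -1.422016
  u ← 2.000000 + (0.5/6)·(k1 + 2k2 + 2k3 + k4) = 1.027943
u(0.5) ≈ 1.0279

1.0279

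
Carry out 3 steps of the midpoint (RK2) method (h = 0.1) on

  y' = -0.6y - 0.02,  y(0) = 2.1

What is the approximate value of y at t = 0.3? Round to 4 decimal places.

1.7488

Midpoint: k1 = f(t_n, y_n); k2 = f(t_n + h/2, y_n + (h/2)·k1); y_{n+1} = y_n + h·k2.
t=0.000000, y=2.100000:
  k1 = f(0.000000, 2.100000) = -1.280000
  k2 = f(0.050000, 2.036000) = -1.241600
  y ← 2.100000 + 0.1·(-1.241600) = 1.975840
t=0.100000, y=1.975840:
  k1 = f(0.100000, 1.975840) = -1.205504
  k2 = f(0.150000, 1.915565) = -1.169339
  y ← 1.975840 + 0.1·(-1.169339) = 1.858906
t=0.200000, y=1.858906:
  k1 = f(0.200000, 1.858906) = -1.135344
  k2 = f(0.250000, 1.802139) = -1.101283
  y ← 1.858906 + 0.1·(-1.101283) = 1.748778
y(0.3) ≈ 1.7488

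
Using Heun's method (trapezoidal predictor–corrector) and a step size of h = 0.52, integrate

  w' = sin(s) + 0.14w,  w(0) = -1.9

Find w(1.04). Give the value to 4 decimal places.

Heun: k1 = f(s_n, w_n); k2 = f(s_n + h, w_n + h·k1); w_{n+1} = w_n + (h/2)·(k1 + k2).
s=0.000000, w=-1.900000:
  k1 = f(0.000000, -1.900000) = -0.266000
  k2 = f(0.520000, -2.038320) = 0.211515
  w ← -1.900000 + (0.52/2)·(-0.266000 + 0.211515) = -1.914166
s=0.520000, w=-1.914166:
  k1 = f(0.520000, -1.914166) = 0.228897
  k2 = f(1.040000, -1.795140) = 0.611085
  w ← -1.914166 + (0.52/2)·(0.228897 + 0.611085) = -1.695771
w(1.04) ≈ -1.6958

-1.6958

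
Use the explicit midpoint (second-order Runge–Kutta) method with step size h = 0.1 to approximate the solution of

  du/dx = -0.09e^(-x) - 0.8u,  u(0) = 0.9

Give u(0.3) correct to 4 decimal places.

Midpoint: k1 = f(x_n, u_n); k2 = f(x_n + h/2, u_n + (h/2)·k1); u_{n+1} = u_n + h·k2.
x=0.000000, u=0.900000:
  k1 = f(0.000000, 0.900000) = -0.810000
  k2 = f(0.050000, 0.859500) = -0.773211
  u ← 0.900000 + 0.1·(-0.773211) = 0.822679
x=0.100000, u=0.822679:
  k1 = f(0.100000, 0.822679) = -0.739579
  k2 = f(0.150000, 0.785700) = -0.706024
  u ← 0.822679 + 0.1·(-0.706024) = 0.752077
x=0.200000, u=0.752077:
  k1 = f(0.200000, 0.752077) = -0.675347
  k2 = f(0.250000, 0.718309) = -0.644739
  u ← 0.752077 + 0.1·(-0.644739) = 0.687603
u(0.3) ≈ 0.6876

0.6876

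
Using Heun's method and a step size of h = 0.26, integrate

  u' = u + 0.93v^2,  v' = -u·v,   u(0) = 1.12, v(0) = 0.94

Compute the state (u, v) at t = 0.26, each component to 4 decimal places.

Heun on (u,v): k1 = f(t_n, state_n); k2 = f(t_n + h, state_n + h·k1); state_{n+1} = state_n + (h/2)·(k1 + k2).
0.000000: (1.120000, 0.940000)
  k1 = (1.941748, -1.052800)
  predictor → (1.624854, 0.666272)
  k2 = (2.037699, -1.082595)
  → (1.637328, 0.662399)
(u(0.26), v(0.26)) ≈ (1.6373, 0.6624)

1.6373, 0.6624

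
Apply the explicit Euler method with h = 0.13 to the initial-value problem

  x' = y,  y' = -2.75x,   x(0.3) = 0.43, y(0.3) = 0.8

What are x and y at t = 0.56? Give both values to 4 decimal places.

0.6180, 0.4554

Euler on (x,y): x_{n+1} = x_n + h·x', y_{n+1} = y_n + h·y'.
0.300000: (0.430000, 0.800000); f=(0.800000, -1.182500) → (0.534000, 0.646275)
0.430000: (0.534000, 0.646275); f=(0.646275, -1.468500) → (0.618016, 0.455370)
(x(0.56), y(0.56)) ≈ (0.6180, 0.4554)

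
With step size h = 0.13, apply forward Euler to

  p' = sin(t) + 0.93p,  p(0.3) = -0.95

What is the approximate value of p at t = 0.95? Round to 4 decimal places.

-1.2694

Euler: p_{n+1} = p_n + h·f(t_n, p_n).
t=0.300000, p=-0.950000: f=-0.587980 → p ← -0.950000 + 0.13·(-0.587980) = -1.026437
t=0.430000, p=-1.026437: f=-0.537716 → p ← -1.026437 + 0.13·(-0.537716) = -1.096340
t=0.560000, p=-1.096340: f=-0.488410 → p ← -1.096340 + 0.13·(-0.488410) = -1.159834
t=0.690000, p=-1.159834: f=-0.442108 → p ← -1.159834 + 0.13·(-0.442108) = -1.217308
t=0.820000, p=-1.217308: f=-0.400950 → p ← -1.217308 + 0.13·(-0.400950) = -1.269431
p(0.95) ≈ -1.2694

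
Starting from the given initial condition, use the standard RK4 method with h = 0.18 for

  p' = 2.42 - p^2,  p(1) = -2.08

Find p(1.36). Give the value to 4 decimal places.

-4.0088

RK4: k1 = f(x_n, p_n); k2 = f(x_n + h/2, p_n + (h/2)·k1); k3 = f(x_n + h/2, p_n + (h/2)·k2); k4 = f(x_n + h, p_n + h·k3); p_{n+1} = p_n + (h/6)·(k1 + 2k2 + 2k3 + k4).
x=1.000000, p=-2.080000:
  k1 = f(1.000000, -2.080000) = -1.906400
  k2 = f(1.090000, -2.251576) = -2.649594
  k3 = f(1.090000, -2.318464) = -2.955273
  k4 = f(1.180000, -2.611949) = -4.402278
  p ← -2.080000 + (0.18/6)·(k1 + 2k2 + 2k3 + k4) = -2.605552
x=1.180000, p=-2.605552:
  k1 = f(1.180000, -2.605552) = -4.368903
  k2 = f(1.270000, -2.998754) = -6.572524
  k3 = f(1.270000, -3.197080) = -7.801318
  k4 = f(1.360000, -4.009790) = -13.658412
  p ← -2.605552 + (0.18/6)·(k1 + 2k2 + 2k3 + k4) = -4.008802
p(1.36) ≈ -4.0088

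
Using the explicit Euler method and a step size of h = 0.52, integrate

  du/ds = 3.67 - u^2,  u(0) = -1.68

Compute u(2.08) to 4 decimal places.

Euler: u_{n+1} = u_n + h·f(s_n, u_n).
s=0.000000, u=-1.680000: f=0.847600 → u ← -1.680000 + 0.52·0.847600 = -1.239248
s=0.520000, u=-1.239248: f=2.134264 → u ← -1.239248 + 0.52·2.134264 = -0.129431
s=1.040000, u=-0.129431: f=3.653248 → u ← -0.129431 + 0.52·3.653248 = 1.770258
s=1.560000, u=1.770258: f=0.536186 → u ← 1.770258 + 0.52·0.536186 = 2.049075
u(2.08) ≈ 2.0491

2.0491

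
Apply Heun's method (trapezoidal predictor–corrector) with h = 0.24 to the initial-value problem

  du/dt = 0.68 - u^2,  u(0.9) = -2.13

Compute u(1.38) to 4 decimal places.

Heun: k1 = f(t_n, u_n); k2 = f(t_n + h, u_n + h·k1); u_{n+1} = u_n + (h/2)·(k1 + k2).
t=0.900000, u=-2.130000:
  k1 = f(0.900000, -2.130000) = -3.856900
  k2 = f(1.140000, -3.055656) = -8.657034
  u ← -2.130000 + (0.24/2)·(-3.856900 + (-8.657034)) = -3.631672
t=1.140000, u=-3.631672:
  k1 = f(1.140000, -3.631672) = -12.509042
  k2 = f(1.380000, -6.633842) = -43.327860
  u ← -3.631672 + (0.24/2)·(-12.509042 + (-43.327860)) = -10.332100
u(1.38) ≈ -10.3321

-10.3321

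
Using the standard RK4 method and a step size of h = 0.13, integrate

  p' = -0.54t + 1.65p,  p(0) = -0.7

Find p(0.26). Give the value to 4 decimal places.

RK4: k1 = f(t_n, p_n); k2 = f(t_n + h/2, p_n + (h/2)·k1); k3 = f(t_n + h/2, p_n + (h/2)·k2); k4 = f(t_n + h, p_n + h·k3); p_{n+1} = p_n + (h/6)·(k1 + 2k2 + 2k3 + k4).
t=0.000000, p=-0.700000:
  k1 = f(0.000000, -0.700000) = -1.155000
  k2 = f(0.065000, -0.775075) = -1.313974
  k3 = f(0.065000, -0.785408) = -1.331024
  k4 = f(0.130000, -0.873033) = -1.510705
  p ← -0.700000 + (0.13/6)·(k1 + 2k2 + 2k3 + k4) = -0.872373
t=0.130000, p=-0.872373:
  k1 = f(0.130000, -0.872373) = -1.509616
  k2 = f(0.195000, -0.970499) = -1.706623
  k3 = f(0.195000, -0.983304) = -1.727752
  k4 = f(0.260000, -1.096981) = -1.950419
  p ← -0.872373 + (0.13/6)·(k1 + 2k2 + 2k3 + k4) = -1.096164
p(0.26) ≈ -1.0962

-1.0962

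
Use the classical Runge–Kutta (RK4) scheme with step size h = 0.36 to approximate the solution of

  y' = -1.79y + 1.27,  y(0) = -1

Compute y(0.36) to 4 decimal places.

RK4: k1 = f(x_n, y_n); k2 = f(x_n + h/2, y_n + (h/2)·k1); k3 = f(x_n + h/2, y_n + (h/2)·k2); k4 = f(x_n + h, y_n + h·k3); y_{n+1} = y_n + (h/6)·(k1 + 2k2 + 2k3 + k4).
x=0.000000, y=-1.000000:
  k1 = f(0.000000, -1.000000) = 3.060000
  k2 = f(0.180000, -0.449200) = 2.074068
  k3 = f(0.180000, -0.626668) = 2.391735
  k4 = f(0.360000, -0.138975) = 1.518766
  y ← -1.000000 + (0.36/6)·(k1 + 2k2 + 2k3 + k4) = -0.189378
y(0.36) ≈ -0.1894

-0.1894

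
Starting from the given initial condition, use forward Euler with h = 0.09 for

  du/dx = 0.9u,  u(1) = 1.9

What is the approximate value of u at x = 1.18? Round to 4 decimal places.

Euler: u_{n+1} = u_n + h·f(x_n, u_n).
x=1.000000, u=1.900000: f=1.710000 → u ← 1.900000 + 0.09·1.710000 = 2.053900
x=1.090000, u=2.053900: f=1.848510 → u ← 2.053900 + 0.09·1.848510 = 2.220266
u(1.18) ≈ 2.2203

2.2203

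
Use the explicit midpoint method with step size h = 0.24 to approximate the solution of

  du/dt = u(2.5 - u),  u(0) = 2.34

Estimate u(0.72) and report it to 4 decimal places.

2.4679

Midpoint: k1 = f(t_n, u_n); k2 = f(t_n + h/2, u_n + (h/2)·k1); u_{n+1} = u_n + h·k2.
t=0.000000, u=2.340000:
  k1 = f(0.000000, 2.340000) = 0.374400
  k2 = f(0.120000, 2.384928) = 0.274438
  u ← 2.340000 + 0.24·0.274438 = 2.405865
t=0.240000, u=2.405865:
  k1 = f(0.240000, 2.405865) = 0.226476
  k2 = f(0.360000, 2.433042) = 0.162911
  u ← 2.405865 + 0.24·0.162911 = 2.444964
t=0.480000, u=2.444964:
  k1 = f(0.480000, 2.444964) = 0.134561
  k2 = f(0.600000, 2.461111) = 0.095710
  u ← 2.444964 + 0.24·0.095710 = 2.467934
u(0.72) ≈ 2.4679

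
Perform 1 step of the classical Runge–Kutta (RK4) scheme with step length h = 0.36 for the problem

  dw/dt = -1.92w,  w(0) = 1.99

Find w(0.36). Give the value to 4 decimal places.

0.9993

RK4: k1 = f(t_n, w_n); k2 = f(t_n + h/2, w_n + (h/2)·k1); k3 = f(t_n + h/2, w_n + (h/2)·k2); k4 = f(t_n + h, w_n + h·k3); w_{n+1} = w_n + (h/6)·(k1 + 2k2 + 2k3 + k4).
t=0.000000, w=1.990000:
  k1 = f(0.000000, 1.990000) = -3.820800
  k2 = f(0.180000, 1.302256) = -2.500332
  k3 = f(0.180000, 1.539940) = -2.956685
  k4 = f(0.360000, 0.925593) = -1.777139
  w ← 1.990000 + (0.36/6)·(k1 + 2k2 + 2k3 + k4) = 0.999282
w(0.36) ≈ 0.9993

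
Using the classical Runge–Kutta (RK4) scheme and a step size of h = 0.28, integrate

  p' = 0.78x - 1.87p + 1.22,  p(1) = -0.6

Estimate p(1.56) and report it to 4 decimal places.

RK4: k1 = f(x_n, p_n); k2 = f(x_n + h/2, p_n + (h/2)·k1); k3 = f(x_n + h/2, p_n + (h/2)·k2); k4 = f(x_n + h, p_n + h·k3); p_{n+1} = p_n + (h/6)·(k1 + 2k2 + 2k3 + k4).
x=1.000000, p=-0.600000:
  k1 = f(1.000000, -0.600000) = 3.122000
  k2 = f(1.140000, -0.162920) = 2.413860
  k3 = f(1.140000, -0.262060) = 2.599251
  k4 = f(1.280000, 0.127790) = 1.979432
  p ← -0.600000 + (0.28/6)·(k1 + 2k2 + 2k3 + k4) = 0.105957
x=1.280000, p=0.105957:
  k1 = f(1.280000, 0.105957) = 2.020260
  k2 = f(1.420000, 0.388794) = 1.600556
  k3 = f(1.420000, 0.330035) = 1.710434
  k4 = f(1.560000, 0.584879) = 1.343076
  p ← 0.105957 + (0.28/6)·(k1 + 2k2 + 2k3 + k4) = 0.571939
p(1.56) ≈ 0.5719

0.5719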